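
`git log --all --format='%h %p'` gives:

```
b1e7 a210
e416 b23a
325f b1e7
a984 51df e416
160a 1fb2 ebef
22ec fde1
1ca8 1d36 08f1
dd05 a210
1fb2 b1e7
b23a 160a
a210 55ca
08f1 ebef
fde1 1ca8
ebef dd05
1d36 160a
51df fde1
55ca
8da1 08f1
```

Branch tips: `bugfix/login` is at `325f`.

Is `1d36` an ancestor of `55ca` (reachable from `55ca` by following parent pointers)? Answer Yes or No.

No

Ancestors of 55ca: {55ca}.
1d36 is not in that set, so it is not an ancestor of 55ca.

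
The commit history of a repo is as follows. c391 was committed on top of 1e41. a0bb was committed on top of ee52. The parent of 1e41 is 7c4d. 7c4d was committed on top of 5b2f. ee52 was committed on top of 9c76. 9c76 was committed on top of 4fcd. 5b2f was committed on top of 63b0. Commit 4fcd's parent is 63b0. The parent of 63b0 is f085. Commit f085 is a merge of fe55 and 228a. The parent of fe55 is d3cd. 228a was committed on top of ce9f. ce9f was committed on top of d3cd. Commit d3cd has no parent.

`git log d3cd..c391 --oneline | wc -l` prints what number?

Reachable from c391: {1e41, 228a, 5b2f, 63b0, 7c4d, c391, ce9f, d3cd, f085, fe55}.
Reachable from d3cd: {d3cd}.
In c391's history but not d3cd's: {1e41, 228a, 5b2f, 63b0, 7c4d, c391, ce9f, f085, fe55} — 9 commits.

9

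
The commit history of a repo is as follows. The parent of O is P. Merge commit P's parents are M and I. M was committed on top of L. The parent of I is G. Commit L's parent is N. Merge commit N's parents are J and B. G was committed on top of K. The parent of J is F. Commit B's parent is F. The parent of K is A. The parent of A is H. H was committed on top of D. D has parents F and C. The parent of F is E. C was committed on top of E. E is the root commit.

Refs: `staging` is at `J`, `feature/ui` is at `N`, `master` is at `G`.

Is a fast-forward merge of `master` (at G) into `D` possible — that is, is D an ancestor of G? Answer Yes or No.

Yes

A fast-forward from D to G is possible iff D is an ancestor of G.
Ancestors of G: {A, C, D, E, F, G, H, K}.
D is among them, so fast-forward is possible.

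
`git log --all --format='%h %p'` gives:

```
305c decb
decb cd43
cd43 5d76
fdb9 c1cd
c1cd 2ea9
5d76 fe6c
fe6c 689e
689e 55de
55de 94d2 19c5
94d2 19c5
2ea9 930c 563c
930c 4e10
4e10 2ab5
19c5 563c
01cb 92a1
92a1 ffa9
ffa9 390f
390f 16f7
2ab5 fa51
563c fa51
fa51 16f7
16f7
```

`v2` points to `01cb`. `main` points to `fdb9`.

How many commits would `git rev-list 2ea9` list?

Walking parent pointers from 2ea9: reachable set = {16f7, 2ab5, 2ea9, 4e10, 563c, 930c, fa51}.
That is 7 commits.

7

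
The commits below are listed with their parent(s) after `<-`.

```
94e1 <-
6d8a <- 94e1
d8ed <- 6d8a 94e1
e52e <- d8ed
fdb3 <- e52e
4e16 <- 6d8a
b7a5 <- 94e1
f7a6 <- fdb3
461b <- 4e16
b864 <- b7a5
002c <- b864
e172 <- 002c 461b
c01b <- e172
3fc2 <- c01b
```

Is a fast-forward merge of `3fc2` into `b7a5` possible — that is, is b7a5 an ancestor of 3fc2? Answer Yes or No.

Yes

A fast-forward from b7a5 to 3fc2 is possible iff b7a5 is an ancestor of 3fc2.
Ancestors of 3fc2: {002c, 3fc2, 461b, 4e16, 6d8a, 94e1, b7a5, b864, c01b, e172}.
b7a5 is among them, so fast-forward is possible.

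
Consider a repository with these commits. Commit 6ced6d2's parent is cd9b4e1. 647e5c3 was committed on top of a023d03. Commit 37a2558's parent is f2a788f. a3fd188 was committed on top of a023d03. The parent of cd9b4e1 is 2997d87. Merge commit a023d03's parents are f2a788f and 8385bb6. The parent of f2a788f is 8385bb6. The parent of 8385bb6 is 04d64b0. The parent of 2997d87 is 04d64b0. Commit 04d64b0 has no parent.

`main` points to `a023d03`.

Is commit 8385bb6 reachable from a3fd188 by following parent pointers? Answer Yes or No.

Yes

Ancestors of a3fd188 (commits reachable by following parents): {04d64b0, 8385bb6, a023d03, a3fd188, f2a788f}.
8385bb6 is in that set, so it is an ancestor of a3fd188.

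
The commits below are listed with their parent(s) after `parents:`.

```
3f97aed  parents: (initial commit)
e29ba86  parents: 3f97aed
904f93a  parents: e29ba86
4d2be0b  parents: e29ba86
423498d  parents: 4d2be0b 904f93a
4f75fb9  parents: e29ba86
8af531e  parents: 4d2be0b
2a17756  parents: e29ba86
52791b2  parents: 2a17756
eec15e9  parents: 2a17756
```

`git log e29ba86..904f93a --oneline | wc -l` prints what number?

1

Reachable from 904f93a: {3f97aed, 904f93a, e29ba86}.
Reachable from e29ba86: {3f97aed, e29ba86}.
In 904f93a's history but not e29ba86's: {904f93a} — 1 commit.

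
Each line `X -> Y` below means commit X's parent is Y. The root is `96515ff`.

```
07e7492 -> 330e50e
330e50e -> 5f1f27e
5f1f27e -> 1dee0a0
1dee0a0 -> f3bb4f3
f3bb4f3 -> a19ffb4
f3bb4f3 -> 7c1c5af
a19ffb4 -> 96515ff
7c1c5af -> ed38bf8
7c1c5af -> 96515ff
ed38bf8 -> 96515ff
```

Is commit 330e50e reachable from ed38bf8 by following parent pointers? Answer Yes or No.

Ancestors of ed38bf8: {96515ff, ed38bf8}.
330e50e is not in that set, so it is not an ancestor of ed38bf8.

No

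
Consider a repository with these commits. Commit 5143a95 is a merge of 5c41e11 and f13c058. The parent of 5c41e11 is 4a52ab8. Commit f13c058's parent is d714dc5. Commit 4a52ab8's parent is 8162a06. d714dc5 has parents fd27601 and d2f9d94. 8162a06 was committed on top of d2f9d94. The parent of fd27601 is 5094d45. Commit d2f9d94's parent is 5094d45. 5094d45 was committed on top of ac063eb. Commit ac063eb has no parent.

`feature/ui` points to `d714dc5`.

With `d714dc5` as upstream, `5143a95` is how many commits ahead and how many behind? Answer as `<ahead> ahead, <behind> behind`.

Reachable from 5143a95: {4a52ab8, 5094d45, 5143a95, 5c41e11, 8162a06, ac063eb, d2f9d94, d714dc5, f13c058, fd27601}.
Reachable from d714dc5: {5094d45, ac063eb, d2f9d94, d714dc5, fd27601}.
Only in 5143a95's history (ahead): {4a52ab8, 5143a95, 5c41e11, 8162a06, f13c058} — 5.
Only in d714dc5's history (behind): {} — 0.

5 ahead, 0 behind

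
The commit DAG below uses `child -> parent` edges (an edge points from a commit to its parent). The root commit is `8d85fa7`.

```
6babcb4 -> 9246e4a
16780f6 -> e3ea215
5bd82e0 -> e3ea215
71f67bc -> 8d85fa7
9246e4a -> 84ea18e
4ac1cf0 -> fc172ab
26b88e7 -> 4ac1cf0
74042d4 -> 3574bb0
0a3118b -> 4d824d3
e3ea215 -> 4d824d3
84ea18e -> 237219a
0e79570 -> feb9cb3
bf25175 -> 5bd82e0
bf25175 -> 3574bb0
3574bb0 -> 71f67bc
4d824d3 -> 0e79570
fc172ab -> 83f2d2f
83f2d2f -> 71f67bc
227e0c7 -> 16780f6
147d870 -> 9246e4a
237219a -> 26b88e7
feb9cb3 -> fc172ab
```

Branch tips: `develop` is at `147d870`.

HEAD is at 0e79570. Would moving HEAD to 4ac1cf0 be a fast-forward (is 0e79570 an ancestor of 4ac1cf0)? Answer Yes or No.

A fast-forward from 0e79570 to 4ac1cf0 is possible iff 0e79570 is an ancestor of 4ac1cf0.
Ancestors of 4ac1cf0: {4ac1cf0, 71f67bc, 83f2d2f, 8d85fa7, fc172ab}.
0e79570 is not among them, so fast-forward is not possible.

No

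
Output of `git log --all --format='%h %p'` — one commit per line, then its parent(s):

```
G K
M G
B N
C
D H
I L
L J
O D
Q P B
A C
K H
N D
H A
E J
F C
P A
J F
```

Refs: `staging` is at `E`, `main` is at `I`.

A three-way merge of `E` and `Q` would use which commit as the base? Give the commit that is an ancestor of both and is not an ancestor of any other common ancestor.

C

Ancestors of E: {C, E, F, J}.
Ancestors of Q: {A, B, C, D, H, N, P, Q}.
Common ancestors: {C}.
The only common ancestor is C, so it is the merge base.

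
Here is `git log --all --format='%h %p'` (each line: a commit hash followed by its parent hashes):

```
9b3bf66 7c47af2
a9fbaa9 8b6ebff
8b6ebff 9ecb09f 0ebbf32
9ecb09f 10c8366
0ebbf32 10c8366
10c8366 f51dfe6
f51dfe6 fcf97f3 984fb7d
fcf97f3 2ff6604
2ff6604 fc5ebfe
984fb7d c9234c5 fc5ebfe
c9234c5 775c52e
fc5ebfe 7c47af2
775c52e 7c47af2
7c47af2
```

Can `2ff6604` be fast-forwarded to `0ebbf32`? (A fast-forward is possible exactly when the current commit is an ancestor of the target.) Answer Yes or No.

Yes

A fast-forward from 2ff6604 to 0ebbf32 is possible iff 2ff6604 is an ancestor of 0ebbf32.
Ancestors of 0ebbf32: {0ebbf32, 10c8366, 2ff6604, 775c52e, 7c47af2, 984fb7d, c9234c5, f51dfe6, fc5ebfe, fcf97f3}.
2ff6604 is among them, so fast-forward is possible.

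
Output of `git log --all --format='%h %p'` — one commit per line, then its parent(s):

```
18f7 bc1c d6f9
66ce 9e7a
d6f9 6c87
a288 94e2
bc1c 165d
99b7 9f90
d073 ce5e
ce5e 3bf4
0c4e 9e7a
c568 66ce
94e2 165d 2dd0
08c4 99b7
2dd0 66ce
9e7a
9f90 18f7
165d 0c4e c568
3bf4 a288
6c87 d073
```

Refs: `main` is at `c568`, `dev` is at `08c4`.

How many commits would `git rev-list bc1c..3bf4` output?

4

Reachable from 3bf4: {0c4e, 165d, 2dd0, 3bf4, 66ce, 94e2, 9e7a, a288, c568}.
Reachable from bc1c: {0c4e, 165d, 66ce, 9e7a, bc1c, c568}.
In 3bf4's history but not bc1c's: {2dd0, 3bf4, 94e2, a288} — 4 commits.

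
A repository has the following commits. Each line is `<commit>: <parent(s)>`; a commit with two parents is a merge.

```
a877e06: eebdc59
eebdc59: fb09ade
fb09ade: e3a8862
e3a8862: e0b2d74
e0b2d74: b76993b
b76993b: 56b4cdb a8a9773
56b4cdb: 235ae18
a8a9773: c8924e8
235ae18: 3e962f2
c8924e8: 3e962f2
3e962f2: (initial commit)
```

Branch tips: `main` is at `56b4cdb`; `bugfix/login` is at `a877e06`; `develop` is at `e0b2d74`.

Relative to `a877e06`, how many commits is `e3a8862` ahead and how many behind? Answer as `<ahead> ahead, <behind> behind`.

0 ahead, 3 behind

Reachable from e3a8862: {235ae18, 3e962f2, 56b4cdb, a8a9773, b76993b, c8924e8, e0b2d74, e3a8862}.
Reachable from a877e06: {235ae18, 3e962f2, 56b4cdb, a877e06, a8a9773, b76993b, c8924e8, e0b2d74, e3a8862, eebdc59, fb09ade}.
Only in e3a8862's history (ahead): {} — 0.
Only in a877e06's history (behind): {a877e06, eebdc59, fb09ade} — 3.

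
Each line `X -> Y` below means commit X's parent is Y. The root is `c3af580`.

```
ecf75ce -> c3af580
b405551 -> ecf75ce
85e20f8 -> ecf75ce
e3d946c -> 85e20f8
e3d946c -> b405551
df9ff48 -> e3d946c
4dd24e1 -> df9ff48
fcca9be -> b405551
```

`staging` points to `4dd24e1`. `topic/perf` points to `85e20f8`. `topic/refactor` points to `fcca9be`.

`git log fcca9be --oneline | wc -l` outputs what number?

Walking parent pointers from fcca9be: reachable set = {b405551, c3af580, ecf75ce, fcca9be}.
That is 4 commits.

4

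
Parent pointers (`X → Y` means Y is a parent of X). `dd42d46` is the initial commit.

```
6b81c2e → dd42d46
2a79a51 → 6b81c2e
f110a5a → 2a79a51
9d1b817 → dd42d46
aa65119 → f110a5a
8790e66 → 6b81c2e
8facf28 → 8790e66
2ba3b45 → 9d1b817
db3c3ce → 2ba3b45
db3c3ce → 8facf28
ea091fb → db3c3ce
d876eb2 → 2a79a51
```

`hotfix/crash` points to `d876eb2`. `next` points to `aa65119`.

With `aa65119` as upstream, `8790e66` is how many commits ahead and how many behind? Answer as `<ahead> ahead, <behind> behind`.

1 ahead, 3 behind

Reachable from 8790e66: {6b81c2e, 8790e66, dd42d46}.
Reachable from aa65119: {2a79a51, 6b81c2e, aa65119, dd42d46, f110a5a}.
Only in 8790e66's history (ahead): {8790e66} — 1.
Only in aa65119's history (behind): {2a79a51, aa65119, f110a5a} — 3.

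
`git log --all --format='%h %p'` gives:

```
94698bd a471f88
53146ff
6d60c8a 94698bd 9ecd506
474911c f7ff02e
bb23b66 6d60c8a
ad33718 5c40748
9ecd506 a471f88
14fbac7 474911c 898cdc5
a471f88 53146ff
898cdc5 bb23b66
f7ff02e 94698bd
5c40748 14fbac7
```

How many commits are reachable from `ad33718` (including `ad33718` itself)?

Walking parent pointers from ad33718: reachable set = {14fbac7, 474911c, 53146ff, 5c40748, 6d60c8a, 898cdc5, 94698bd, 9ecd506, a471f88, ad33718, bb23b66, f7ff02e}.
That is 12 commits.

12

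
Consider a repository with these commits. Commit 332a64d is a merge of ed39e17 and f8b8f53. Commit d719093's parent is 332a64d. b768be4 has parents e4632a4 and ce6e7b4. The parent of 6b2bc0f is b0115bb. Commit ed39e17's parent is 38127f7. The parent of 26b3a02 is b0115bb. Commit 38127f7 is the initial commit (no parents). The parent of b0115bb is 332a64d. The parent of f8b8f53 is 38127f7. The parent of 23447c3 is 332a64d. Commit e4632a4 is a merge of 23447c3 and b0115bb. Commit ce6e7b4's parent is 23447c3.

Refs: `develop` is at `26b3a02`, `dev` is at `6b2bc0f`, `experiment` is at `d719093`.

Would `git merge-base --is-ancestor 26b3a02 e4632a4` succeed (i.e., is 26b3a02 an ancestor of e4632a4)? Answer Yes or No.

No

Ancestors of e4632a4: {23447c3, 332a64d, 38127f7, b0115bb, e4632a4, ed39e17, f8b8f53}.
26b3a02 is not in that set, so it is not an ancestor of e4632a4.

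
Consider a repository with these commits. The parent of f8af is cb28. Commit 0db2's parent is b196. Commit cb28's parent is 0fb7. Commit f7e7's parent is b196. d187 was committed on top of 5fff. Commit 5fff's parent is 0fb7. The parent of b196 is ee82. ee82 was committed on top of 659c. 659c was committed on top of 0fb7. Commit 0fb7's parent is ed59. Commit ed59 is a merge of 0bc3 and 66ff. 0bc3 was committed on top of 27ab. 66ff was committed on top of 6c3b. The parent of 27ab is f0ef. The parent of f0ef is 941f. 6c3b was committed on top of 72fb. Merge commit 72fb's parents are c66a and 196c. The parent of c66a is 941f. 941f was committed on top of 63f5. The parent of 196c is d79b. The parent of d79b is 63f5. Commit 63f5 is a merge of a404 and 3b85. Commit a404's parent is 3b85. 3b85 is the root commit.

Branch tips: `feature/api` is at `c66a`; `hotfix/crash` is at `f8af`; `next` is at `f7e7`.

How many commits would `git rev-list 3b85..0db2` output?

18

Reachable from 0db2: {0bc3, 0db2, 0fb7, 196c, 27ab, 3b85, 63f5, 659c, 66ff, 6c3b, 72fb, 941f, a404, b196, c66a, d79b, ed59, ee82, f0ef}.
Reachable from 3b85: {3b85}.
In 0db2's history but not 3b85's: {0bc3, 0db2, 0fb7, 196c, 27ab, 63f5, 659c, 66ff, 6c3b, 72fb, 941f, a404, b196, c66a, d79b, ed59, ee82, f0ef} — 18 commits.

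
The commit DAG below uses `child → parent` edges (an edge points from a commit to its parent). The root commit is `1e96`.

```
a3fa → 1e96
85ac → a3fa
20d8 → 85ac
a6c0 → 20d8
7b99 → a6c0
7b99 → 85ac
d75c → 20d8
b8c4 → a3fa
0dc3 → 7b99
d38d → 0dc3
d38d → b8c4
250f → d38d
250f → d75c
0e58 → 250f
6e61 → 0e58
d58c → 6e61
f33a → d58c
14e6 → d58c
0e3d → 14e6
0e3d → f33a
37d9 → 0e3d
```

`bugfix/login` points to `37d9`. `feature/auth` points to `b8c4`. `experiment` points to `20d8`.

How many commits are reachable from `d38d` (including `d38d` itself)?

9

Walking parent pointers from d38d: reachable set = {0dc3, 1e96, 20d8, 7b99, 85ac, a3fa, a6c0, b8c4, d38d}.
That is 9 commits.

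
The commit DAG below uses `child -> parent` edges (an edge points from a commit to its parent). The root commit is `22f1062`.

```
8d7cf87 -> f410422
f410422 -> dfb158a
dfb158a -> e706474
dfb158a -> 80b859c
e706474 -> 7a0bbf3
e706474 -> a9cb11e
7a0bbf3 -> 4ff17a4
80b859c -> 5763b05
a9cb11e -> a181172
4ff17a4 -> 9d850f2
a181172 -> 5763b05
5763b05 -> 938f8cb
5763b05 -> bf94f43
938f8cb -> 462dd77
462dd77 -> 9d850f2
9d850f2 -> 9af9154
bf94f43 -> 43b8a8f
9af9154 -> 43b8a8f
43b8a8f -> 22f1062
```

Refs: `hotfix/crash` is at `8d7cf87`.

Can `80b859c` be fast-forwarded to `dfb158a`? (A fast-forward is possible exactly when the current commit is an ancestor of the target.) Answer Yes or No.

Yes

A fast-forward from 80b859c to dfb158a is possible iff 80b859c is an ancestor of dfb158a.
Ancestors of dfb158a: {22f1062, 43b8a8f, 462dd77, 4ff17a4, 5763b05, 7a0bbf3, 80b859c, 938f8cb, 9af9154, 9d850f2, a181172, a9cb11e, bf94f43, dfb158a, e706474}.
80b859c is among them, so fast-forward is possible.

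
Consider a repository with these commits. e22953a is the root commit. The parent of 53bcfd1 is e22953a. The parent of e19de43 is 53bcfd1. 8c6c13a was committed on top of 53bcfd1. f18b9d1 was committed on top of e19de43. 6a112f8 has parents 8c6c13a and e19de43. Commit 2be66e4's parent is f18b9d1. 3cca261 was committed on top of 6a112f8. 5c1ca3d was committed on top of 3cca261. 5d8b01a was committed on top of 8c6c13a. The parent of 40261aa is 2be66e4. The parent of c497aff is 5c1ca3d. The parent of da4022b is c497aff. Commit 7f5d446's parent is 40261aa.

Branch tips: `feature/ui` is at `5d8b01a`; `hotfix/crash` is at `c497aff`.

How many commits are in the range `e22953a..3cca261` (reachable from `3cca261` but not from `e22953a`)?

5

Reachable from 3cca261: {3cca261, 53bcfd1, 6a112f8, 8c6c13a, e19de43, e22953a}.
Reachable from e22953a: {e22953a}.
In 3cca261's history but not e22953a's: {3cca261, 53bcfd1, 6a112f8, 8c6c13a, e19de43} — 5 commits.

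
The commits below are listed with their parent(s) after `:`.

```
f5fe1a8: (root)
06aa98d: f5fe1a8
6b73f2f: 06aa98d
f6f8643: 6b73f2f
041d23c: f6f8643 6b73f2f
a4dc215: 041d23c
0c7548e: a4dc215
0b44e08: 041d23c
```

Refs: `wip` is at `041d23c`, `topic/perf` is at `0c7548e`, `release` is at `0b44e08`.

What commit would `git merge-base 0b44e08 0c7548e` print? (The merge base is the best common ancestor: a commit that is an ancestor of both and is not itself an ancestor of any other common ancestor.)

041d23c

Ancestors of 0b44e08: {041d23c, 06aa98d, 0b44e08, 6b73f2f, f5fe1a8, f6f8643}.
Ancestors of 0c7548e: {041d23c, 06aa98d, 0c7548e, 6b73f2f, a4dc215, f5fe1a8, f6f8643}.
Common ancestors: {041d23c, 06aa98d, 6b73f2f, f5fe1a8, f6f8643}.
Among these, 041d23c is not an ancestor of any other common ancestor — it is the merge base.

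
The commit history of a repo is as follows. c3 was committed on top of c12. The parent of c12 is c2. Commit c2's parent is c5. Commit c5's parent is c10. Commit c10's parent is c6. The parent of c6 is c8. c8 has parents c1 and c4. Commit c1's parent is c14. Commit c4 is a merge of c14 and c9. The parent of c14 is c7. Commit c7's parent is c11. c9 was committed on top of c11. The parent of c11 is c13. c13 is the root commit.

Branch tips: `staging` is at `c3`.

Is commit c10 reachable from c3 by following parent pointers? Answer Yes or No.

Ancestors of c3 (commits reachable by following parents): {c1, c10, c11, c12, c13, c14, c2, c3, c4, c5, c6, c7, c8, c9}.
c10 is in that set, so it is an ancestor of c3.

Yes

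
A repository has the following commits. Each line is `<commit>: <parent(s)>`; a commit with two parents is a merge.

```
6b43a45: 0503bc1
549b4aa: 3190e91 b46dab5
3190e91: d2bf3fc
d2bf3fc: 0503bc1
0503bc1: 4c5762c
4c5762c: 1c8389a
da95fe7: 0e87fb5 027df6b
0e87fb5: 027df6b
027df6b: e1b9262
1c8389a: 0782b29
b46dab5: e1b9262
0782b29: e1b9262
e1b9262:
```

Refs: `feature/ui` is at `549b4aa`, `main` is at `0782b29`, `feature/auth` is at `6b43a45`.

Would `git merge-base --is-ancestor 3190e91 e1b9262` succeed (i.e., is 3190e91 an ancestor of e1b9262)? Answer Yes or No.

No

Ancestors of e1b9262: {e1b9262}.
3190e91 is not in that set, so it is not an ancestor of e1b9262.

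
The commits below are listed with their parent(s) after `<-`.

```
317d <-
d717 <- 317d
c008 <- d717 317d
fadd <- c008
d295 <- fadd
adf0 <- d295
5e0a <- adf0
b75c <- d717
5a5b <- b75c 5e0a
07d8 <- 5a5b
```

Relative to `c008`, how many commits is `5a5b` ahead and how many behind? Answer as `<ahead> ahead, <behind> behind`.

Reachable from 5a5b: {317d, 5a5b, 5e0a, adf0, b75c, c008, d295, d717, fadd}.
Reachable from c008: {317d, c008, d717}.
Only in 5a5b's history (ahead): {5a5b, 5e0a, adf0, b75c, d295, fadd} — 6.
Only in c008's history (behind): {} — 0.

6 ahead, 0 behind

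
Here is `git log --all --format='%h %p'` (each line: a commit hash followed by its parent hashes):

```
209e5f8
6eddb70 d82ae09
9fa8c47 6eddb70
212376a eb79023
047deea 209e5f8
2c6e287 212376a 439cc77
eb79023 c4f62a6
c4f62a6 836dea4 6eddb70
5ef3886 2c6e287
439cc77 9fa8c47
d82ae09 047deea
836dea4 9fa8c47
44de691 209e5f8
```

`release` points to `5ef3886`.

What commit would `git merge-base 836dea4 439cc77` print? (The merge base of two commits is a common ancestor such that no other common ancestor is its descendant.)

9fa8c47

Ancestors of 836dea4: {047deea, 209e5f8, 6eddb70, 836dea4, 9fa8c47, d82ae09}.
Ancestors of 439cc77: {047deea, 209e5f8, 439cc77, 6eddb70, 9fa8c47, d82ae09}.
Common ancestors: {047deea, 209e5f8, 6eddb70, 9fa8c47, d82ae09}.
Among these, 9fa8c47 is not an ancestor of any other common ancestor — it is the merge base.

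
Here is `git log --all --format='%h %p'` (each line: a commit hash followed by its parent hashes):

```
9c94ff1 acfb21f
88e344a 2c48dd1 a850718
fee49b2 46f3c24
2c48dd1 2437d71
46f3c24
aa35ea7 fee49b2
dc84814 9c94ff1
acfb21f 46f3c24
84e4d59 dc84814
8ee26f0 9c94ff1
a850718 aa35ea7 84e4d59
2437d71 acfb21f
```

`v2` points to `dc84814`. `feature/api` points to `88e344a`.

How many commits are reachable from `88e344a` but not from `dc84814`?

Reachable from 88e344a: {2437d71, 2c48dd1, 46f3c24, 84e4d59, 88e344a, 9c94ff1, a850718, aa35ea7, acfb21f, dc84814, fee49b2}.
Reachable from dc84814: {46f3c24, 9c94ff1, acfb21f, dc84814}.
In 88e344a's history but not dc84814's: {2437d71, 2c48dd1, 84e4d59, 88e344a, a850718, aa35ea7, fee49b2} — 7 commits.

7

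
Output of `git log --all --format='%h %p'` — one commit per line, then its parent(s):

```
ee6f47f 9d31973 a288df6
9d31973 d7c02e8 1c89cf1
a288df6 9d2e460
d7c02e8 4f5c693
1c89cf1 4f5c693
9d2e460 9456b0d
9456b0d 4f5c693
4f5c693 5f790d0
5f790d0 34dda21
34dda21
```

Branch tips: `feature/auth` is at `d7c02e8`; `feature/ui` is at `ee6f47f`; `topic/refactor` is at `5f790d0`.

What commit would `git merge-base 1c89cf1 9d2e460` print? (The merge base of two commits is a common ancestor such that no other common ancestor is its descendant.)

4f5c693

Ancestors of 1c89cf1: {1c89cf1, 34dda21, 4f5c693, 5f790d0}.
Ancestors of 9d2e460: {34dda21, 4f5c693, 5f790d0, 9456b0d, 9d2e460}.
Common ancestors: {34dda21, 4f5c693, 5f790d0}.
Among these, 4f5c693 is not an ancestor of any other common ancestor — it is the merge base.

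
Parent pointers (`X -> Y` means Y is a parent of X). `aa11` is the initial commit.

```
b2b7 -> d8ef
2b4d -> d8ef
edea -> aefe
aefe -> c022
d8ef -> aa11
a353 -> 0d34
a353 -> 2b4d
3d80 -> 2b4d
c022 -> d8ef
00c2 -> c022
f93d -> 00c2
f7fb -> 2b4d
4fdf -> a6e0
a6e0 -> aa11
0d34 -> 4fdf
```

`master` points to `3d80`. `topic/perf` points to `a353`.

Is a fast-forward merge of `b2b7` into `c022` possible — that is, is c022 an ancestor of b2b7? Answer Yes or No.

A fast-forward from c022 to b2b7 is possible iff c022 is an ancestor of b2b7.
Ancestors of b2b7: {aa11, b2b7, d8ef}.
c022 is not among them, so fast-forward is not possible.

No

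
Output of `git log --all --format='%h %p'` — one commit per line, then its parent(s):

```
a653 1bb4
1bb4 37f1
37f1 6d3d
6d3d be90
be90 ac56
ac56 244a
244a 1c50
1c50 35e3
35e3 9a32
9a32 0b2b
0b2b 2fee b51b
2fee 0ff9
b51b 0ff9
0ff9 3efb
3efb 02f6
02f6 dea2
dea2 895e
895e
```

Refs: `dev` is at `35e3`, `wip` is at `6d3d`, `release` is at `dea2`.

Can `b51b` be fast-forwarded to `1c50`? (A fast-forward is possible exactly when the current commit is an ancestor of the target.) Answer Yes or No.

Yes

A fast-forward from b51b to 1c50 is possible iff b51b is an ancestor of 1c50.
Ancestors of 1c50: {02f6, 0b2b, 0ff9, 1c50, 2fee, 35e3, 3efb, 895e, 9a32, b51b, dea2}.
b51b is among them, so fast-forward is possible.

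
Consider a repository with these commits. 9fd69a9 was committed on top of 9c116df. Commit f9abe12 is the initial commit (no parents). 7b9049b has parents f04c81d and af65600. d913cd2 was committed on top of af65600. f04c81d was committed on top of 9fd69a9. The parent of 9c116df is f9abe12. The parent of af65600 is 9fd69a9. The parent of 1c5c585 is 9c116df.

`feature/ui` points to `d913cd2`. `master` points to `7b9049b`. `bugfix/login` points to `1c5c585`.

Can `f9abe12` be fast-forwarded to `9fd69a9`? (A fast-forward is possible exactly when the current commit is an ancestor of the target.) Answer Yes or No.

A fast-forward from f9abe12 to 9fd69a9 is possible iff f9abe12 is an ancestor of 9fd69a9.
Ancestors of 9fd69a9: {9c116df, 9fd69a9, f9abe12}.
f9abe12 is among them, so fast-forward is possible.

Yes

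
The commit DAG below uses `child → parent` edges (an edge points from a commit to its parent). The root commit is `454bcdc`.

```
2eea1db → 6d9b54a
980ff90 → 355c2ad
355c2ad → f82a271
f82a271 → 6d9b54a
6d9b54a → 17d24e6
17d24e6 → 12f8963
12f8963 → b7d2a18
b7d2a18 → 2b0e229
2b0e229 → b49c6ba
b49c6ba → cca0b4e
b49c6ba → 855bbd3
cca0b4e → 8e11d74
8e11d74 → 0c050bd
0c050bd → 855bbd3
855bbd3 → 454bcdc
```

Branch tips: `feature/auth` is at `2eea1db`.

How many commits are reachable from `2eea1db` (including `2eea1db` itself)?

12

Walking parent pointers from 2eea1db: reachable set = {0c050bd, 12f8963, 17d24e6, 2b0e229, 2eea1db, 454bcdc, 6d9b54a, 855bbd3, 8e11d74, b49c6ba, b7d2a18, cca0b4e}.
That is 12 commits.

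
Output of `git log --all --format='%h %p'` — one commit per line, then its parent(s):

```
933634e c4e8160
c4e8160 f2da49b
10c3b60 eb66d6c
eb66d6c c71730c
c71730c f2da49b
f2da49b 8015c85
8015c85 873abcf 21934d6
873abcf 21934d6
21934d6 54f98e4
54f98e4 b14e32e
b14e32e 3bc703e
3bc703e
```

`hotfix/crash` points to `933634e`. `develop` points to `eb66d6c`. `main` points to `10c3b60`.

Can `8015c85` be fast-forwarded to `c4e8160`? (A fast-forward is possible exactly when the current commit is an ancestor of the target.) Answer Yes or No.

Yes

A fast-forward from 8015c85 to c4e8160 is possible iff 8015c85 is an ancestor of c4e8160.
Ancestors of c4e8160: {21934d6, 3bc703e, 54f98e4, 8015c85, 873abcf, b14e32e, c4e8160, f2da49b}.
8015c85 is among them, so fast-forward is possible.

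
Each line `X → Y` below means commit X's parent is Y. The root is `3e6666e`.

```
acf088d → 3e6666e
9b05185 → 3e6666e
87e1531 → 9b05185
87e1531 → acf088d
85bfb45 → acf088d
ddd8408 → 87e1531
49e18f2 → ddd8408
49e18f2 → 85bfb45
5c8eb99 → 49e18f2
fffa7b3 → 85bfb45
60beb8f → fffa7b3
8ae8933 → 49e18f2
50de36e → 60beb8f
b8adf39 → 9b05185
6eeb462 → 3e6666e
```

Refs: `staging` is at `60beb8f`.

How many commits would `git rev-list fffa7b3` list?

Walking parent pointers from fffa7b3: reachable set = {3e6666e, 85bfb45, acf088d, fffa7b3}.
That is 4 commits.

4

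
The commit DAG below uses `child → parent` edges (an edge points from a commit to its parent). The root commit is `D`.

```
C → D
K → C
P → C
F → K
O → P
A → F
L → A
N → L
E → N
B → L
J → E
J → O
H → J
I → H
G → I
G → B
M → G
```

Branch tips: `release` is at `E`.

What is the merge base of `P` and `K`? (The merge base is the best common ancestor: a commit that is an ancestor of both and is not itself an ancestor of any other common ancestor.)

Ancestors of P: {C, D, P}.
Ancestors of K: {C, D, K}.
Common ancestors: {C, D}.
Among these, C is not an ancestor of any other common ancestor — it is the merge base.

C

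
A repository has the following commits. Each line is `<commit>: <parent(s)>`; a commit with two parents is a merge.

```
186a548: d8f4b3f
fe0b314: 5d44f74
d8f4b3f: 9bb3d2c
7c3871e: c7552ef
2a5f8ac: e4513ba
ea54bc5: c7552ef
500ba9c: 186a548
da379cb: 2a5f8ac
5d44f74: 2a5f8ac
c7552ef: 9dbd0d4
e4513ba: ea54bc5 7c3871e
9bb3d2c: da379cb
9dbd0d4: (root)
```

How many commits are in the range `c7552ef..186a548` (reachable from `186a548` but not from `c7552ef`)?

Reachable from 186a548: {186a548, 2a5f8ac, 7c3871e, 9bb3d2c, 9dbd0d4, c7552ef, d8f4b3f, da379cb, e4513ba, ea54bc5}.
Reachable from c7552ef: {9dbd0d4, c7552ef}.
In 186a548's history but not c7552ef's: {186a548, 2a5f8ac, 7c3871e, 9bb3d2c, d8f4b3f, da379cb, e4513ba, ea54bc5} — 8 commits.

8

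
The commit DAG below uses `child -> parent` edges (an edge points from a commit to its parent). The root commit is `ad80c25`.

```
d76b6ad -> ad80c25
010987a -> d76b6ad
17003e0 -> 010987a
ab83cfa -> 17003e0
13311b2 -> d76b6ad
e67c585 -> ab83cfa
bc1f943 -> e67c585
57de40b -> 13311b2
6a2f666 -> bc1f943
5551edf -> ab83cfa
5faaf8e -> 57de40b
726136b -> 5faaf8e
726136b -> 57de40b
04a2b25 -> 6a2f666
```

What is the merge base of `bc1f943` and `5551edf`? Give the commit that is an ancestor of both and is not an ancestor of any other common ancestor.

ab83cfa

Ancestors of bc1f943: {010987a, 17003e0, ab83cfa, ad80c25, bc1f943, d76b6ad, e67c585}.
Ancestors of 5551edf: {010987a, 17003e0, 5551edf, ab83cfa, ad80c25, d76b6ad}.
Common ancestors: {010987a, 17003e0, ab83cfa, ad80c25, d76b6ad}.
Among these, ab83cfa is not an ancestor of any other common ancestor — it is the merge base.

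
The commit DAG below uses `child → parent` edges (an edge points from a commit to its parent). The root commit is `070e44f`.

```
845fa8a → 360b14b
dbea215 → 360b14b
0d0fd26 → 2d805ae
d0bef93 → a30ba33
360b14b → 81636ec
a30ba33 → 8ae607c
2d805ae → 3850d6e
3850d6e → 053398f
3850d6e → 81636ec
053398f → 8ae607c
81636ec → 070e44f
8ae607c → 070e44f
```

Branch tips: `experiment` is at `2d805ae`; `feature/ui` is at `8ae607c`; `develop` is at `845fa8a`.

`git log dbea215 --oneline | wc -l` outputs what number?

4

Walking parent pointers from dbea215: reachable set = {070e44f, 360b14b, 81636ec, dbea215}.
That is 4 commits.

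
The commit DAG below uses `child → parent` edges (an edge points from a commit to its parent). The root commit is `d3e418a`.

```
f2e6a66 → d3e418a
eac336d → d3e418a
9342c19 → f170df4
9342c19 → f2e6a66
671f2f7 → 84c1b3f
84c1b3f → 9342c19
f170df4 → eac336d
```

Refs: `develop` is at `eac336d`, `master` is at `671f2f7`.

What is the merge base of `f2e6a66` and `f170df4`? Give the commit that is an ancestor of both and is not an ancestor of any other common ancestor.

d3e418a

Ancestors of f2e6a66: {d3e418a, f2e6a66}.
Ancestors of f170df4: {d3e418a, eac336d, f170df4}.
Common ancestors: {d3e418a}.
The only common ancestor is d3e418a, so it is the merge base.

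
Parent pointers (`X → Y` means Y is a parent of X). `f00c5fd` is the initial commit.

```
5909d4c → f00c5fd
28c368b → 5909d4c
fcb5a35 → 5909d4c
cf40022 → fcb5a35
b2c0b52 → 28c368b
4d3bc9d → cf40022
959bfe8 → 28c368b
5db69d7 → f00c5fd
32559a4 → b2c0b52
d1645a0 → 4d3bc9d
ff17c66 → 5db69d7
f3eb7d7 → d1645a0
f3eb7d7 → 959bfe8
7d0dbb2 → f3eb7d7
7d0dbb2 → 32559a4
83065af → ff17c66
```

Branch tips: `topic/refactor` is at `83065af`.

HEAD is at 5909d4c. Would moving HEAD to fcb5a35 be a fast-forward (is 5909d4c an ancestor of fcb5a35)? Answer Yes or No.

Yes

A fast-forward from 5909d4c to fcb5a35 is possible iff 5909d4c is an ancestor of fcb5a35.
Ancestors of fcb5a35: {5909d4c, f00c5fd, fcb5a35}.
5909d4c is among them, so fast-forward is possible.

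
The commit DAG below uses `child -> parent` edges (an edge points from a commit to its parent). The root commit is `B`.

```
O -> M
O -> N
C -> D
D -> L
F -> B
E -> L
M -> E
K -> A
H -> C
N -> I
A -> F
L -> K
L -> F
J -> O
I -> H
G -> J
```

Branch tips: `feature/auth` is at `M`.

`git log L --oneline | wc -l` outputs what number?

Walking parent pointers from L: reachable set = {A, B, F, K, L}.
That is 5 commits.

5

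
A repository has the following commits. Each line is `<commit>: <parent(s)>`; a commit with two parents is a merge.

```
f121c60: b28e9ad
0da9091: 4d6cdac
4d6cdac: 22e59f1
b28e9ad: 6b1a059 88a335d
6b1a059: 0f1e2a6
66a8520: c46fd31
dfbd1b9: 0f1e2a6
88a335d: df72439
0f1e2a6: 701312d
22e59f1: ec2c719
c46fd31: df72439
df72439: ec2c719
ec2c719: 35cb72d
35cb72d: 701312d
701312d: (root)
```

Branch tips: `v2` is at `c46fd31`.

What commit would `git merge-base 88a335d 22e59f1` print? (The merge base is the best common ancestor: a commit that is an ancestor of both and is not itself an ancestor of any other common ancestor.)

ec2c719

Ancestors of 88a335d: {35cb72d, 701312d, 88a335d, df72439, ec2c719}.
Ancestors of 22e59f1: {22e59f1, 35cb72d, 701312d, ec2c719}.
Common ancestors: {35cb72d, 701312d, ec2c719}.
Among these, ec2c719 is not an ancestor of any other common ancestor — it is the merge base.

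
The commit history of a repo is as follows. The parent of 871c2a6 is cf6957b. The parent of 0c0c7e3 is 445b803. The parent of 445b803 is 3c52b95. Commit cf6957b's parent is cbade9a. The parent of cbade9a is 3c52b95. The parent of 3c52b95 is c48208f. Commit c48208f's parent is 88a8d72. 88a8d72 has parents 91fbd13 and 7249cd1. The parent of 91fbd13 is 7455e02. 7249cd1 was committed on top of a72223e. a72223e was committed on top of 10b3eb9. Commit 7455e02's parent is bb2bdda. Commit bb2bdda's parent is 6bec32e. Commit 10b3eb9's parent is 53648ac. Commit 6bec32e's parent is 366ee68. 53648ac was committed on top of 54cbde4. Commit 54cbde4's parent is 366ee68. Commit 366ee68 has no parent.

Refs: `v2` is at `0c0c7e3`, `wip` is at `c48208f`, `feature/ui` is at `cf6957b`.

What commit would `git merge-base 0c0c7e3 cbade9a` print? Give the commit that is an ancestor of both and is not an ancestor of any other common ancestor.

3c52b95

Ancestors of 0c0c7e3: {0c0c7e3, 10b3eb9, 366ee68, 3c52b95, 445b803, 53648ac, 54cbde4, 6bec32e, 7249cd1, 7455e02, 88a8d72, 91fbd13, a72223e, bb2bdda, c48208f}.
Ancestors of cbade9a: {10b3eb9, 366ee68, 3c52b95, 53648ac, 54cbde4, 6bec32e, 7249cd1, 7455e02, 88a8d72, 91fbd13, a72223e, bb2bdda, c48208f, cbade9a}.
Common ancestors: {10b3eb9, 366ee68, 3c52b95, 53648ac, 54cbde4, 6bec32e, 7249cd1, 7455e02, 88a8d72, 91fbd13, a72223e, bb2bdda, c48208f}.
Among these, 3c52b95 is not an ancestor of any other common ancestor — it is the merge base.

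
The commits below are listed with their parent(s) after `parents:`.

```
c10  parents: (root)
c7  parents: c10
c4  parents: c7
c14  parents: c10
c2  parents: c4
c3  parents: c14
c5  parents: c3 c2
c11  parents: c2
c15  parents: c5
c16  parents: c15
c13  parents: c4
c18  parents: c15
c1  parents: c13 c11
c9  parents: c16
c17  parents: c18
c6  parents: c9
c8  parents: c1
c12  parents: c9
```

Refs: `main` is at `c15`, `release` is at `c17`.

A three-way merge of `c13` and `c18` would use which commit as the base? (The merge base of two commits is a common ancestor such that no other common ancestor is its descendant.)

Ancestors of c13: {c10, c13, c4, c7}.
Ancestors of c18: {c10, c14, c15, c18, c2, c3, c4, c5, c7}.
Common ancestors: {c10, c4, c7}.
Among these, c4 is not an ancestor of any other common ancestor — it is the merge base.

c4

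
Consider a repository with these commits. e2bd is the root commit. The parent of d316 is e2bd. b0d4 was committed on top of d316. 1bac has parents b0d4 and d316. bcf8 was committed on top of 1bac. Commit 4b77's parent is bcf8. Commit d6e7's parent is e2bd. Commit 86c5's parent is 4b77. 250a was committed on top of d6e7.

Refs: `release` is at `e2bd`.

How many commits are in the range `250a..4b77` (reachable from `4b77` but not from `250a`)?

Reachable from 4b77: {1bac, 4b77, b0d4, bcf8, d316, e2bd}.
Reachable from 250a: {250a, d6e7, e2bd}.
In 4b77's history but not 250a's: {1bac, 4b77, b0d4, bcf8, d316} — 5 commits.

5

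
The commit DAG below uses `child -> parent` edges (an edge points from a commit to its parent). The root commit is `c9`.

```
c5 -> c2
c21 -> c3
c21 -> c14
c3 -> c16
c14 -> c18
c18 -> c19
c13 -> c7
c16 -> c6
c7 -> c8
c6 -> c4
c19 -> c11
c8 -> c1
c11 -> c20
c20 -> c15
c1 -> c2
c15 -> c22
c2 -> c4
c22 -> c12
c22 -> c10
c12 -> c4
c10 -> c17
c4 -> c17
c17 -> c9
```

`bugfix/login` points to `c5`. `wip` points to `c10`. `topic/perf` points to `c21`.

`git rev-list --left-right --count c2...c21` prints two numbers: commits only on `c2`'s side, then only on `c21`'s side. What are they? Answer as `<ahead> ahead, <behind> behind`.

1 ahead, 13 behind

Reachable from c2: {c17, c2, c4, c9}.
Reachable from c21: {c10, c11, c12, c14, c15, c16, c17, c18, c19, c20, c21, c22, c3, c4, c6, c9}.
Only in c2's history (ahead): {c2} — 1.
Only in c21's history (behind): {c10, c11, c12, c14, c15, c16, c18, c19, c20, c21, c22, c3, c6} — 13.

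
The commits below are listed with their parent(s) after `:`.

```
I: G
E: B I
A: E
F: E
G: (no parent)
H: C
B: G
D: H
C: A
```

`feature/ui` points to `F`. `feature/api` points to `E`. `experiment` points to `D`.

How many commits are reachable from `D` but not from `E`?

4

Reachable from D: {A, B, C, D, E, G, H, I}.
Reachable from E: {B, E, G, I}.
In D's history but not E's: {A, C, D, H} — 4 commits.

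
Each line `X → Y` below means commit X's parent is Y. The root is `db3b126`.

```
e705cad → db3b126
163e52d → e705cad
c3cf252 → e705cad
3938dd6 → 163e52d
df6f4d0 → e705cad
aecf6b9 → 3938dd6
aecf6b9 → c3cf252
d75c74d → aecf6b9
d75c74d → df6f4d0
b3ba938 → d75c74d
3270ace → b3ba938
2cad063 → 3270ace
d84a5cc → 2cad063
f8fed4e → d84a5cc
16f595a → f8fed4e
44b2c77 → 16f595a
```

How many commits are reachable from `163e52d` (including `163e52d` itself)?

3

Walking parent pointers from 163e52d: reachable set = {163e52d, db3b126, e705cad}.
That is 3 commits.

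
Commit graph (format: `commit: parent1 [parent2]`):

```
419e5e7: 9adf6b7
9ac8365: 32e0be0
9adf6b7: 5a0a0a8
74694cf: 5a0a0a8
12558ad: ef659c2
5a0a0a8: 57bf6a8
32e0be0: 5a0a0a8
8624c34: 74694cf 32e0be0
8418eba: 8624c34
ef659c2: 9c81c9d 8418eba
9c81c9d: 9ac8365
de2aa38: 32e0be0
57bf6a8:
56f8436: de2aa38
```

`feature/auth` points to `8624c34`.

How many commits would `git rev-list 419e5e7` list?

Walking parent pointers from 419e5e7: reachable set = {419e5e7, 57bf6a8, 5a0a0a8, 9adf6b7}.
That is 4 commits.

4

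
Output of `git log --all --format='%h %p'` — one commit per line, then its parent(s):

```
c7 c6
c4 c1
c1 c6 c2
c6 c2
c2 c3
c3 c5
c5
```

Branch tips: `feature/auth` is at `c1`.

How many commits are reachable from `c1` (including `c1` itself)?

5

Walking parent pointers from c1: reachable set = {c1, c2, c3, c5, c6}.
That is 5 commits.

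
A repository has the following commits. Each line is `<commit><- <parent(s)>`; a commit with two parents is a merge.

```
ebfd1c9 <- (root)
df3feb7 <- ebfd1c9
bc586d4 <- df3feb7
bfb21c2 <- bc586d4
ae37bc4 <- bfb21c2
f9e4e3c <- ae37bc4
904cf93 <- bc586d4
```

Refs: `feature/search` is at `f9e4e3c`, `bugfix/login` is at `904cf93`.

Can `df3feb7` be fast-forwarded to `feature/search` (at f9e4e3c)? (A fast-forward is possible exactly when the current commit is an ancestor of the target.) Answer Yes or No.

Yes

A fast-forward from df3feb7 to f9e4e3c is possible iff df3feb7 is an ancestor of f9e4e3c.
Ancestors of f9e4e3c: {ae37bc4, bc586d4, bfb21c2, df3feb7, ebfd1c9, f9e4e3c}.
df3feb7 is among them, so fast-forward is possible.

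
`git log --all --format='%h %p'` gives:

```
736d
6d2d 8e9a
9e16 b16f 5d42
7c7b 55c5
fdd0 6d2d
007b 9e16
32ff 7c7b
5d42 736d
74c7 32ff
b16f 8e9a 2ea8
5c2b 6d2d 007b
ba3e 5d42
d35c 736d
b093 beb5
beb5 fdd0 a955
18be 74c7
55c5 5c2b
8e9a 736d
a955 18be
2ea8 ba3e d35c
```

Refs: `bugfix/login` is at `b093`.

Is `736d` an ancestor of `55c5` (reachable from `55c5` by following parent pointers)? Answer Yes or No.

Yes

Ancestors of 55c5 (commits reachable by following parents): {007b, 2ea8, 55c5, 5c2b, 5d42, 6d2d, 736d, 8e9a, 9e16, b16f, ba3e, d35c}.
736d is in that set, so it is an ancestor of 55c5.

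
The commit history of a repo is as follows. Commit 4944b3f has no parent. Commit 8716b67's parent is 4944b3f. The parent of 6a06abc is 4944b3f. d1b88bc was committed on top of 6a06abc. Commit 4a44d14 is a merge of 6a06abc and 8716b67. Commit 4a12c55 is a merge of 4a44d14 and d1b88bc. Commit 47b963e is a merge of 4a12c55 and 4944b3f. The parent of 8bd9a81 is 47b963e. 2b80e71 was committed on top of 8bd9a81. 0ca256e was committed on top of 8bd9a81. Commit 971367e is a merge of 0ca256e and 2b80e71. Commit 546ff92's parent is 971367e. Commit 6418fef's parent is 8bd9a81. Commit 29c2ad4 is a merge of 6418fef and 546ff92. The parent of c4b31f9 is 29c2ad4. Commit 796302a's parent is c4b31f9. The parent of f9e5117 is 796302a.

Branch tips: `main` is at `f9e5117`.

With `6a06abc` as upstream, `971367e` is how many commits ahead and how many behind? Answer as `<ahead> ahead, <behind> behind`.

Reachable from 971367e: {0ca256e, 2b80e71, 47b963e, 4944b3f, 4a12c55, 4a44d14, 6a06abc, 8716b67, 8bd9a81, 971367e, d1b88bc}.
Reachable from 6a06abc: {4944b3f, 6a06abc}.
Only in 971367e's history (ahead): {0ca256e, 2b80e71, 47b963e, 4a12c55, 4a44d14, 8716b67, 8bd9a81, 971367e, d1b88bc} — 9.
Only in 6a06abc's history (behind): {} — 0.

9 ahead, 0 behind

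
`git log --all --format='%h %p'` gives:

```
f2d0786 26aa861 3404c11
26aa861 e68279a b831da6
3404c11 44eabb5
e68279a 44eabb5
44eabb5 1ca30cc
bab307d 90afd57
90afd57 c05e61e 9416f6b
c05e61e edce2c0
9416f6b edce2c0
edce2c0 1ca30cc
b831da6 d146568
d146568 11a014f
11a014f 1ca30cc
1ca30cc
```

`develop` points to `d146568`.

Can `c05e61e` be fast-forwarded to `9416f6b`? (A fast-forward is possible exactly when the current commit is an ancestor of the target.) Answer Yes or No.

No

A fast-forward from c05e61e to 9416f6b is possible iff c05e61e is an ancestor of 9416f6b.
Ancestors of 9416f6b: {1ca30cc, 9416f6b, edce2c0}.
c05e61e is not among them, so fast-forward is not possible.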